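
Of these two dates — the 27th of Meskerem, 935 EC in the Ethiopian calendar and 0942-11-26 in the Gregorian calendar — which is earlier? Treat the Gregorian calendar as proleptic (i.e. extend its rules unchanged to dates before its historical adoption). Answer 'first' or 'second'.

first

The two dates have Julian Day Numbers 2065390 and 2065448 respectively.
Since 2065390 < 2065448, the first date comes first.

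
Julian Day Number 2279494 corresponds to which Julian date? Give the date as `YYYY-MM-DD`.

1528-11-30

JDN 2279494 is 10 December 1528 in the proleptic Gregorian calendar.
In the Julian calendar that day is 1528-11-30.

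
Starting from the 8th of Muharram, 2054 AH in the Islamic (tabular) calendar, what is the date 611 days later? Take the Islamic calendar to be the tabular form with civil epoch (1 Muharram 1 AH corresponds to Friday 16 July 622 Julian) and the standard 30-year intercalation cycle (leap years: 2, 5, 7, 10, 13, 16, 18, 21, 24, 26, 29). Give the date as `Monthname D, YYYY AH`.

Ramadan 29, 2055 AH

The starting date is JDN 2675962; 2675962 + 611 = 2676573.
JDN 2676573 corresponds to Ramadan 29, 2055 AH.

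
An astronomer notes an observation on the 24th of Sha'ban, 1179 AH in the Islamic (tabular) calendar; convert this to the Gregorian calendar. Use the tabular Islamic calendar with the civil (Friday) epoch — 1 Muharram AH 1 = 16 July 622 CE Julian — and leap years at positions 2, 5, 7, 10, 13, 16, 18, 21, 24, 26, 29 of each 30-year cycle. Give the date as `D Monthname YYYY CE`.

5 February 1766 CE

Both dates share Julian Day Number 2366114; in the Gregorian calendar that is 5 February 1766 CE.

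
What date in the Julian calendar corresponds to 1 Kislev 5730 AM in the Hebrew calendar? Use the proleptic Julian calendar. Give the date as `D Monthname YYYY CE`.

29 October 1969 CE

Julian Day Number of the source date = 2440537.
Converting JDN 2440537 to the Julian calendar gives 29 October 1969 CE.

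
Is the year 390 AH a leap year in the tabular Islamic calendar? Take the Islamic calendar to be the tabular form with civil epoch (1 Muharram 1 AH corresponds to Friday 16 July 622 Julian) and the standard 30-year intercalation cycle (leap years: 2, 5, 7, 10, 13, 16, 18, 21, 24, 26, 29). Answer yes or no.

Year 390 AH is year 30 of its 30-year cycle; leap positions are 2, 5, 7, 10, 13, 16, 18, 21, 24, 26, 29, so it is a common year (354 days).

no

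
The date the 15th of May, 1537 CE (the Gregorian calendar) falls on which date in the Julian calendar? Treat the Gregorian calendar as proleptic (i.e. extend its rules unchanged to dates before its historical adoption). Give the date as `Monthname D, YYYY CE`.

May 5, 1537 CE

The Julian–Gregorian offset here is 10 days (Julian trailing).
15 May 1537 Gregorian − 10 days → 5 May 1537 Julian.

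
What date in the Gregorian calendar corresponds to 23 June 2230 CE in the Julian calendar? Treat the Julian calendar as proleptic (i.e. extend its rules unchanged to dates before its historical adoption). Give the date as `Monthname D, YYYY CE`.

At this point the Julian calendar is 15 days behind the Gregorian.
23 June 2230 Julian + 15 days → 8 July 2230 Gregorian.

July 8, 2230 CE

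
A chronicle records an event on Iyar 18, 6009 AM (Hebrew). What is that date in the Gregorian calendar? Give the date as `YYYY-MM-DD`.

2249-05-01

Julian Day Number of the source date = 2542611.
Converting JDN 2542611 to the Gregorian calendar gives 1 May 2249 CE.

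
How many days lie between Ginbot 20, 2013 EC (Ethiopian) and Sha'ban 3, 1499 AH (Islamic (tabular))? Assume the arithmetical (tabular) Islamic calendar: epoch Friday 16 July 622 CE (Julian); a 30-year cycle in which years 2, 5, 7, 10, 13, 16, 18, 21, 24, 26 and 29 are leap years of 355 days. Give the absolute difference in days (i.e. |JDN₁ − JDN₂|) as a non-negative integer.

JDN of the first date = 2459363.
JDN of the second date = 2479490.
|2479490 − 2459363| = 20127.

20127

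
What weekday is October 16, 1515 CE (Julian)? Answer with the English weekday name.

Tuesday

This is JDN 2274700 (26 October 1515 Gregorian).
Since JDN mod 7 = 1 (0 = Monday), the day is Tuesday.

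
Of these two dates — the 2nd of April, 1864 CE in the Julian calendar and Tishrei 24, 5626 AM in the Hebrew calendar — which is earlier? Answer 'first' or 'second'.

first

The two dates have Julian Day Numbers 2401976 and 2402524 respectively.
Since 2401976 < 2402524, the first date comes first.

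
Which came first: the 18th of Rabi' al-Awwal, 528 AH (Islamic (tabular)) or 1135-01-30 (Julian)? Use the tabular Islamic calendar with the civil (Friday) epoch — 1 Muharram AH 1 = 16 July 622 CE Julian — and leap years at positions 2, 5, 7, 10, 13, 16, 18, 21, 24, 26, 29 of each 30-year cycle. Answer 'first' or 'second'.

first

Converting both to JDN: 2135267 vs 2135646; the smaller is the first.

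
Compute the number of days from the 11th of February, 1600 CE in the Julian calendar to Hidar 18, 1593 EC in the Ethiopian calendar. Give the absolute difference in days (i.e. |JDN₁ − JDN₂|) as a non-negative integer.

277

First date → JDN 2305499; second date → JDN 2305776.
The interval is |2305499 − 2305776| = 277 days.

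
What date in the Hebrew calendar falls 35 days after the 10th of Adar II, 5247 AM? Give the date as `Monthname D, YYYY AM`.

JDN of the 10th of Adar II, 5247 AM = 2264248.
2264248 + 35 = 2264283.
JDN 2264283 in the Hebrew calendar is Nisan 16, 5247 AM.

Nisan 16, 5247 AM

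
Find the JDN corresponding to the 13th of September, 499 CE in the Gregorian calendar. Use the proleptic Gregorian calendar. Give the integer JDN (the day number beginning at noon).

JDN 2299161 is 15 October 1582 CE (Gregorian); the target day is −395589 days from there, so JDN = 1903572.

1903572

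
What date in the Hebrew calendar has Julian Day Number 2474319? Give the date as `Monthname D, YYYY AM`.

Nisan 29, 5822 AM

JDN 2474319 is 9 May 2062 in the Gregorian calendar.
In the Hebrew calendar that day is Nisan 29, 5822 AM.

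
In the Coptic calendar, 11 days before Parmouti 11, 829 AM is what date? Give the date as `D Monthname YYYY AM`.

30 Paremhat 829 AM

Counting 11 days back from JDN 2127677 reaches JDN 2127666, which is 30 Paremhat 829 AM.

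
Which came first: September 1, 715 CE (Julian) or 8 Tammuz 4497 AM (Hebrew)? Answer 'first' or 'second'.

first

Converting both to JDN: 1982455 vs 1990409; the smaller is the first.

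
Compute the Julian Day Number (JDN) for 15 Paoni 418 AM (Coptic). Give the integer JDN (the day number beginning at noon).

1977623

Equivalently 13 June 702 (proleptic Gregorian).
JDN 2299161 is 15 October 1582 CE (Gregorian); the target day is −321538 days from there, so JDN = 1977623.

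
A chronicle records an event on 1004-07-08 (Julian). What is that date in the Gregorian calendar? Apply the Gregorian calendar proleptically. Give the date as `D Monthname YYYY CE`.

14 July 1004 CE

For dates in this range the Gregorian date is 6 days ahead of the Julian.
8 July 1004 Julian + 6 days → 14 July 1004 Gregorian.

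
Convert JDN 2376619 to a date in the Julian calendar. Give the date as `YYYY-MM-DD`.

1794-10-30

JDN 2376619 is 10 November 1794 in the Gregorian calendar.
In the Julian calendar that day is 1794-10-30.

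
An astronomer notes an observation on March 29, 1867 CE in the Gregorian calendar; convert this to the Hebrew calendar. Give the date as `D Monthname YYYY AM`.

Both dates share Julian Day Number 2403055; in the Hebrew calendar that is 22 Adar II 5627 AM.

22 Adar II 5627 AM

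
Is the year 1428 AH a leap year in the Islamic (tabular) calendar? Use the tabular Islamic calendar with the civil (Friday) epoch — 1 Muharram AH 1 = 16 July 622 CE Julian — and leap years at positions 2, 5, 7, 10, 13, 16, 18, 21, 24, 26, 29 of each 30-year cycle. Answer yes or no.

Year 1428 AH is year 18 of its 30-year cycle; leap positions are 2, 5, 7, 10, 13, 16, 18, 21, 24, 26, 29, so it is a leap year (355 days).

yes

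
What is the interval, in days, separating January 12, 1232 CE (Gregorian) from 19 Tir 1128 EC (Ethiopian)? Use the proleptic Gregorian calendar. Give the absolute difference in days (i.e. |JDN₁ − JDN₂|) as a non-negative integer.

First date → JDN 2171050; second date → JDN 2135996.
The interval is |2171050 − 2135996| = 35054 days.

35054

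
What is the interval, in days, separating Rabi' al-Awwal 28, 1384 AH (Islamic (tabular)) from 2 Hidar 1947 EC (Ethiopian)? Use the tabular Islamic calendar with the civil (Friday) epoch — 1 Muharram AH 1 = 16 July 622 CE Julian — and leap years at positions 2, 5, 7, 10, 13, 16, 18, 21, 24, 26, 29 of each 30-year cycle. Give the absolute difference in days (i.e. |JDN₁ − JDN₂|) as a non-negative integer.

JDN of the first date = 2438615.
JDN of the second date = 2435058.
|2435058 − 2438615| = 3557.

3557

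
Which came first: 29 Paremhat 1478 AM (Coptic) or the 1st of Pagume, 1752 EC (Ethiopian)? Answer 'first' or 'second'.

second

First date → JDN 2364712; second date → JDN 2364134.
JDN 2364134 < JDN 2364712, so the second date is earlier.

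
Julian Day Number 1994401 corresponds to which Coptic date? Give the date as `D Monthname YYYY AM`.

21 Pashons 464 AM

JDN 1994401 is 20 May 748 in the proleptic Gregorian calendar.
In the Coptic calendar that day is 21 Pashons 464 AM.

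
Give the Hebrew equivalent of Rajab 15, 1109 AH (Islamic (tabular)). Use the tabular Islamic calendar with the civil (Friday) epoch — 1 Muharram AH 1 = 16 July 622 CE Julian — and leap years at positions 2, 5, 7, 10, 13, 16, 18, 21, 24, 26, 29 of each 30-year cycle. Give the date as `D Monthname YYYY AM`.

The source date corresponds to 27 January 1698 in the Gregorian calendar (JDN 2341269).
That day falls on 15 Shevat 5458 AM in the Hebrew calendar.

15 Shevat 5458 AM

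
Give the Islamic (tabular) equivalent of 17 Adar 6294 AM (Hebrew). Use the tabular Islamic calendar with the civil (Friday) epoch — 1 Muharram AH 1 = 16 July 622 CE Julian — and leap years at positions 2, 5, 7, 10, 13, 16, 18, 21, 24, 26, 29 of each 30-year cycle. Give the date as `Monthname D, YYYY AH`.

Rabi' al-Thani 18, 1971 AH

Julian Day Number of the source date = 2646648.
Converting JDN 2646648 to the tabular Islamic calendar gives 18 Rabi' al-Thani 1971 AH.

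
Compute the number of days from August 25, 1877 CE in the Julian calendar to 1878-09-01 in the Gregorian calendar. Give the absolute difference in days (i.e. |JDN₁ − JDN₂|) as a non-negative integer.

360

First date → JDN 2406869; second date → JDN 2407229.
The interval is |2406869 − 2407229| = 360 days.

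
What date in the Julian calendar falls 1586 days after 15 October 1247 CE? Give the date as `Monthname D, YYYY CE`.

Counting 1586 days forward from JDN 2176812 reaches JDN 2178398, which is February 17, 1252 CE.

February 17, 1252 CE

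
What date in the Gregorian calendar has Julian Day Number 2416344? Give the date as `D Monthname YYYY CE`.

17 August 1903 CE

JDN 2451545 is 1 Jan 2000; 2416344 is −35201 days from there.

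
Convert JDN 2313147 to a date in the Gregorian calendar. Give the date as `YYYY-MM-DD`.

JDN 2451545 is 1 Jan 2000; 2313147 is −138398 days from there.

1621-01-29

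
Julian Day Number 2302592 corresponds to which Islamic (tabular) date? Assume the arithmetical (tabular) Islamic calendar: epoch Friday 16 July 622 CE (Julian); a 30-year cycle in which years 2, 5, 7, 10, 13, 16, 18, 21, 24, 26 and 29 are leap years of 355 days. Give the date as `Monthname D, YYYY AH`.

JDN 2302592 is 7 March 1592 in the Gregorian calendar.
In the tabular Islamic calendar that day is Jumada al-Awwal 23, 1000 AH.

Jumada al-Awwal 23, 1000 AH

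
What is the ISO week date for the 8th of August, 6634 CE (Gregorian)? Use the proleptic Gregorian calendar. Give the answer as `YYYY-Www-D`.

The weekday is Friday (ISO weekday 5).
That Friday belongs to ISO week 32 of ISO year 6634.

6634-W32-5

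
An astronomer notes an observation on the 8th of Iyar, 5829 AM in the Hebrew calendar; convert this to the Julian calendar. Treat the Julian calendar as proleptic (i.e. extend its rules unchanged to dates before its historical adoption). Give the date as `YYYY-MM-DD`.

The source date corresponds to 29 April 2069 in the Gregorian calendar (JDN 2476866).
That day falls on 16 April 2069 CE in the Julian calendar.

2069-04-16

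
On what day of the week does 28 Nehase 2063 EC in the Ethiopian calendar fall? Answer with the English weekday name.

Thursday

This is JDN 2477723 (3 September 2071 Gregorian).
JDN 2477723 mod 7 = 3, and JDN 0 was a Monday, so this is a Thursday.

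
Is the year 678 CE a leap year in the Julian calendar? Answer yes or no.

678 mod 4 = 2, so it is a common year in the Julian calendar.

no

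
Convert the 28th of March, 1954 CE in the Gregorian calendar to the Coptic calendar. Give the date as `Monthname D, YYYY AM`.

Paremhat 19, 1670 AM

Both dates share Julian Day Number 2434830; in the Coptic calendar that is 19 Paremhat 1670 AM.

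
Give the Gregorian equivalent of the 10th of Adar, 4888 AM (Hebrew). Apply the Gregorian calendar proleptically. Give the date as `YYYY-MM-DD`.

Julian Day Number of the source date = 2133103.
Converting JDN 2133103 to the Gregorian calendar gives 20 February 1128 CE.

1128-02-20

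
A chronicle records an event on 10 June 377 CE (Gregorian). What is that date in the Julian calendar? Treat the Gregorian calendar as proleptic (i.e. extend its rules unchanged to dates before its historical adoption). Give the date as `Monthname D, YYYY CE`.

June 9, 377 CE

The Julian–Gregorian offset here is 1 day (Julian trailing).
10 June 377 Gregorian − 1 day → 9 June 377 Julian.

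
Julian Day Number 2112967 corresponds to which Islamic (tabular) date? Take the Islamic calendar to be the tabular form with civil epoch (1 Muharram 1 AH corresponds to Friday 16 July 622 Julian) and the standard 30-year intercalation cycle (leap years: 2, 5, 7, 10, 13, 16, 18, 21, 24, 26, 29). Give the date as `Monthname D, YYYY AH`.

JDN 2112967 is 2 January 1073 in the proleptic Gregorian calendar.
In the tabular Islamic calendar that day is Rabi' al-Thani 13, 465 AH.

Rabi' al-Thani 13, 465 AH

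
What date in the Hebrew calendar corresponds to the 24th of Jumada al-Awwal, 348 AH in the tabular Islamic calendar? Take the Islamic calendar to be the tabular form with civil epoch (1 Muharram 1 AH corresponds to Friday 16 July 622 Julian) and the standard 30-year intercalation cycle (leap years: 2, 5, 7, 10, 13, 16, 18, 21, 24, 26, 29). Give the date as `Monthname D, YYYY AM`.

Av 25, 4719 AM

The source date corresponds to 7 August 959 in the proleptic Gregorian calendar (JDN 2071546).
That day falls on 25 Av 4719 AM in the Hebrew calendar.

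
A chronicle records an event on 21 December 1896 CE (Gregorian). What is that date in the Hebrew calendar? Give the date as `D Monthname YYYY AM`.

Julian Day Number of the source date = 2413915.
Converting JDN 2413915 to the Hebrew calendar gives 16 Tevet 5657 AM.

16 Tevet 5657 AM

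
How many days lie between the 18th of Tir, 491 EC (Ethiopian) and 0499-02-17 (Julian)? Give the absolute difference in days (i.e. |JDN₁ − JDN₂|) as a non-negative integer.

35

First date → JDN 1903330; second date → JDN 1903365.
The interval is |1903330 − 1903365| = 35 days.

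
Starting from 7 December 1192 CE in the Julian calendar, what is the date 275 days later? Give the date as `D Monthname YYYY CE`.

8 September 1193 CE

JDN of 7 December 1192 CE = 2156777.
2156777 + 275 = 2157052.
JDN 2157052 in the Julian calendar is 8 September 1193 CE.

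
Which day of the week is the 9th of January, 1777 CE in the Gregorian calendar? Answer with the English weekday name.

Thursday

Since JDN mod 7 = 3 (0 = Monday), the day is Thursday.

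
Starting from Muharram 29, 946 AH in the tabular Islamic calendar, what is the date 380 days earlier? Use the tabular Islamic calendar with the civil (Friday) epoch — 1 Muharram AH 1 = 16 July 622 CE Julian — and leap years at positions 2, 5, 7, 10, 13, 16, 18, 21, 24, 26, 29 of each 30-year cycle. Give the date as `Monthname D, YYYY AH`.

JDN of Muharram 29, 946 AH = 2283344.
2283344 − 380 = 2282964.
JDN 2282964 in the tabular Islamic calendar is Muharram 3, 945 AH.

Muharram 3, 945 AH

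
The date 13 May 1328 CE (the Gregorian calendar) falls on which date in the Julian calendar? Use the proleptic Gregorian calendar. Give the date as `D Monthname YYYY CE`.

5 May 1328 CE

The Julian–Gregorian offset here is 8 days (Julian trailing).
13 May 1328 Gregorian − 8 days → 5 May 1328 Julian.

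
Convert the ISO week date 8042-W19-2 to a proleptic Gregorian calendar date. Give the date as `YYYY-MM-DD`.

ISO week 1 of 8042 is the week containing the first Thursday of 8042.
Week 19, day 2 (Tuesday) lands on 8042-05-06.

8042-05-06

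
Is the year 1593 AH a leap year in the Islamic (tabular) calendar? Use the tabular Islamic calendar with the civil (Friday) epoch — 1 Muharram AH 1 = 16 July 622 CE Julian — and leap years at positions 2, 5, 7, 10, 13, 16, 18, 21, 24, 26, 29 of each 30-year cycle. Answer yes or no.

Year 1593 AH is year 3 of its 30-year cycle; leap positions are 2, 5, 7, 10, 13, 16, 18, 21, 24, 26, 29, so it is a common year (354 days).

no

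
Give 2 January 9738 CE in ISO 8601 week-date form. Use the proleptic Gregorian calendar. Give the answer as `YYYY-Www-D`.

The weekday is Thursday (ISO weekday 4).
That Thursday belongs to ISO week 1 of ISO year 9738.

9738-W01-4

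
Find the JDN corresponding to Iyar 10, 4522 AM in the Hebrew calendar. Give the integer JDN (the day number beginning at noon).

Equivalently 12 May 762 (proleptic Gregorian).
JDN 2299161 is 15 October 1582 CE (Gregorian); the target day is −299655 days from there, so JDN = 1999506.

1999506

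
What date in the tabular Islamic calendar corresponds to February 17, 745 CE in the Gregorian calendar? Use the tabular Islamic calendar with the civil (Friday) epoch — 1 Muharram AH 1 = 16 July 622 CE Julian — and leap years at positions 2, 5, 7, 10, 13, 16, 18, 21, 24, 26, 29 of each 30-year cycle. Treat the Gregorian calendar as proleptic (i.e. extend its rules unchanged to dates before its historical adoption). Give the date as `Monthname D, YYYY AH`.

Jumada al-Awwal 6, 127 AH

Julian Day Number of the source date = 1993213.
Converting JDN 1993213 to the tabular Islamic calendar gives 6 Jumada al-Awwal 127 AH.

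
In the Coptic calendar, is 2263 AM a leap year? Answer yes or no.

2263 mod 4 = 3; in the Coptic calendar a year is leap when year mod 4 = 3, so it is a leap year.

yes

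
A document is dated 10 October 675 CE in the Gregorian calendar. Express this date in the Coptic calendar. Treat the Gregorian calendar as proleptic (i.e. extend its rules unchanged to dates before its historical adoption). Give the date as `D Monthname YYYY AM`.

9 Paopi 392 AM

Both dates share Julian Day Number 1967881; in the Coptic calendar that is 9 Paopi 392 AM.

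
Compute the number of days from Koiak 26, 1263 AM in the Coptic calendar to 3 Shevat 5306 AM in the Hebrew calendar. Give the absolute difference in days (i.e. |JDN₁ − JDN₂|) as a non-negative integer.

First date → JDN 2286090; second date → JDN 2285740.
The interval is |2286090 − 2285740| = 350 days.

350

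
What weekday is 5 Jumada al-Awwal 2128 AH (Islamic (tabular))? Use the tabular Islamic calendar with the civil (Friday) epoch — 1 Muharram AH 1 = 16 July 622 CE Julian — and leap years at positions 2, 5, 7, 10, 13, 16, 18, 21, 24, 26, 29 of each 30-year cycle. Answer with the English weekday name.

In the Gregorian calendar this is 18 July 2686 (JDN 2702300).
Since JDN mod 7 = 6 (0 = Monday), the day is Sunday.

Sunday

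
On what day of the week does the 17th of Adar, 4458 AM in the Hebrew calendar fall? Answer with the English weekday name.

This is JDN 1976067 (9 March 698 Gregorian).
1976067 ≡ 2 (mod 7); counting from Monday = 0 gives Wednesday.

Wednesday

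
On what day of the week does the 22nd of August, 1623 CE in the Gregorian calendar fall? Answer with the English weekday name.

Tuesday

Since JDN mod 7 = 1 (0 = Monday), the day is Tuesday.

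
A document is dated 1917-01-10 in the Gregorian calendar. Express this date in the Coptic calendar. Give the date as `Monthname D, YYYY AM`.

Both dates share Julian Day Number 2421239; in the Coptic calendar that is 2 Tobi 1633 AM.

Tobi 2, 1633 AM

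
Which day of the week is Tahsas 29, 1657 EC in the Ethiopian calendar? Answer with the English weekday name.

This is JDN 2329193 (4 January 1665 Gregorian).
Since JDN mod 7 = 6 (0 = Monday), the day is Sunday.

Sunday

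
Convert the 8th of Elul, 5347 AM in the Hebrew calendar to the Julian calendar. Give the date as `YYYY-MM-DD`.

Julian Day Number of the source date = 2300953.
Converting JDN 2300953 to the Julian calendar gives 1 September 1587 CE.

1587-09-01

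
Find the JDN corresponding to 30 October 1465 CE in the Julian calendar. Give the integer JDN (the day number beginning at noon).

2256452

Equivalently 8 November 1465 (proleptic Gregorian).
JDN 2299161 is 15 October 1582 CE (Gregorian); the target day is −42709 days from there, so JDN = 2256452.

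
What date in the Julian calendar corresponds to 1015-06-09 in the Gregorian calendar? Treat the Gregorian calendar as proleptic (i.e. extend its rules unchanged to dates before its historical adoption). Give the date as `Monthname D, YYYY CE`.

The Julian–Gregorian offset here is 6 days (Julian trailing).
9 June 1015 Gregorian − 6 days → 3 June 1015 Julian.

June 3, 1015 CE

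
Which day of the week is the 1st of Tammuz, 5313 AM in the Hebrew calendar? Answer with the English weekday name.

This is JDN 2288455 (23 June 1553 Gregorian).
2288455 ≡ 1 (mod 7); counting from Monday = 0 gives Tuesday.

Tuesday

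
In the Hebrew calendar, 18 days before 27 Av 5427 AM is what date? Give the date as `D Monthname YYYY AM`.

Counting 18 days back from JDN 2330148 reaches JDN 2330130, which is 9 Av 5427 AM.

9 Av 5427 AM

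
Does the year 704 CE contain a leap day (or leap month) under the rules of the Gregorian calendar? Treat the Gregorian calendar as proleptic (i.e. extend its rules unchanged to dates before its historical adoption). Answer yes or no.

704 is divisible by 4 and not by 100, so it is a leap year.

yes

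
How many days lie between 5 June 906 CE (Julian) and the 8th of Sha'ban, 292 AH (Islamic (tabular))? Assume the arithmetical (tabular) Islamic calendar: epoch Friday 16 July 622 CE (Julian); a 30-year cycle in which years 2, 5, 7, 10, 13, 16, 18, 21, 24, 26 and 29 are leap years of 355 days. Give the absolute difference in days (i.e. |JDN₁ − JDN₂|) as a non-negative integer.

First date → JDN 2052130; second date → JDN 2051775.
The interval is |2052130 − 2051775| = 355 days.

355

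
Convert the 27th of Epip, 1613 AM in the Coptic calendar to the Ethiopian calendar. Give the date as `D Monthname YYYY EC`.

Julian Day Number of the source date = 2414139.
Converting JDN 2414139 to the Ethiopian calendar gives 27 Hamle 1889 EC.

27 Hamle 1889 EC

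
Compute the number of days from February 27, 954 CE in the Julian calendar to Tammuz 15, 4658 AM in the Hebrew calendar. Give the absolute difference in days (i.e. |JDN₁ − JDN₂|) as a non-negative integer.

20322

JDN of the first date = 2069564.
JDN of the second date = 2049242.
|2049242 − 2069564| = 20322.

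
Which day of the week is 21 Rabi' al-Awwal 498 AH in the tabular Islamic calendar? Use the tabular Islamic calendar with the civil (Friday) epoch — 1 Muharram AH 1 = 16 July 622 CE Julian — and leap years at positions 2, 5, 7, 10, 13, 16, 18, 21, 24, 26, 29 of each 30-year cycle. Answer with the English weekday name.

Sunday

In the proleptic Gregorian calendar this is 18 December 1104 (JDN 2124639).
JDN 2124639 mod 7 = 6, and JDN 0 was a Monday, so this is a Sunday.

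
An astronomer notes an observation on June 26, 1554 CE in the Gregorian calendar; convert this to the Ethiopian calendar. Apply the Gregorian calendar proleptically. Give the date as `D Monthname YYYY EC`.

22 Sene 1546 EC

Both dates share Julian Day Number 2288823; in the Ethiopian calendar that is 22 Sene 1546 EC.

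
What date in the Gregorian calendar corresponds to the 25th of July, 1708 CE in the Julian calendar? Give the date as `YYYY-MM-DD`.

For dates in this range the Gregorian date is 11 days ahead of the Julian.
25 July 1708 Julian + 11 days → 5 August 1708 Gregorian.

1708-08-05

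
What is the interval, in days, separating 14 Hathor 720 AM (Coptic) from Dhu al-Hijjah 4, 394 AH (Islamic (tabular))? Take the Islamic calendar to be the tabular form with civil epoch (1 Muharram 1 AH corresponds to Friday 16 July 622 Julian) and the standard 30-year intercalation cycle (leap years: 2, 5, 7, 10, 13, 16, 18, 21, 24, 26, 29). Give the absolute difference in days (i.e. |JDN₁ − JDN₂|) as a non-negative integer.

JDN of the first date = 2087718.
JDN of the second date = 2088034.
|2088034 − 2087718| = 316.

316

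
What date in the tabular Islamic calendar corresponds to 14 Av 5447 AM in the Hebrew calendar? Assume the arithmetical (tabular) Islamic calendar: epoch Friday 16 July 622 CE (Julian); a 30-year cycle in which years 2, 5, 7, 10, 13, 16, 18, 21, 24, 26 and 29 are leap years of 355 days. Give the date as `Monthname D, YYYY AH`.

Ramadan 14, 1098 AH

Both dates share Julian Day Number 2337429; in the tabular Islamic calendar that is 14 Ramadan 1098 AH.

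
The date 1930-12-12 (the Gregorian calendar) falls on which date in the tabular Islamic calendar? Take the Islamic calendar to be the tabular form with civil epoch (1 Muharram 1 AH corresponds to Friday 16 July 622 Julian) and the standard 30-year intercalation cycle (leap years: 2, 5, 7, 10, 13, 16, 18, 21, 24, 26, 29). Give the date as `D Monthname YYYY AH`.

21 Rajab 1349 AH

Both dates share Julian Day Number 2426323; in the tabular Islamic calendar that is 21 Rajab 1349 AH.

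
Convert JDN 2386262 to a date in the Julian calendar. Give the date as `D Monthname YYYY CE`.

JDN 2386262 is 6 April 1821 in the Gregorian calendar.
In the Julian calendar that day is 25 March 1821 CE.

25 March 1821 CE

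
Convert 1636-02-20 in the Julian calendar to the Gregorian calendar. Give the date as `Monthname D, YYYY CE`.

The Julian–Gregorian offset here is 10 days (Julian trailing).
20 February 1636 Julian + 10 days → 1 March 1636 Gregorian.

March 1, 1636 CE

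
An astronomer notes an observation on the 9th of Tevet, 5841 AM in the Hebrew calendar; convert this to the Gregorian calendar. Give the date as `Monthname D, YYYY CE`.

December 21, 2080 CE

Both dates share Julian Day Number 2481120; in the Gregorian calendar that is 21 December 2080 CE.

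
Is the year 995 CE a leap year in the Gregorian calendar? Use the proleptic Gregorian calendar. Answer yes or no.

995 is not divisible by 4, so it is a common year.

no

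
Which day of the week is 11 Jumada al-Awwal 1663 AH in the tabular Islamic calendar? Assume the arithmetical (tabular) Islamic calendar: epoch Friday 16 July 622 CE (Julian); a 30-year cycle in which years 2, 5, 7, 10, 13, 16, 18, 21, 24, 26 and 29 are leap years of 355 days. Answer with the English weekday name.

This is JDN 2537525 (29 May 2235 Gregorian).
Since JDN mod 7 = 4 (0 = Monday), the day is Friday.

Friday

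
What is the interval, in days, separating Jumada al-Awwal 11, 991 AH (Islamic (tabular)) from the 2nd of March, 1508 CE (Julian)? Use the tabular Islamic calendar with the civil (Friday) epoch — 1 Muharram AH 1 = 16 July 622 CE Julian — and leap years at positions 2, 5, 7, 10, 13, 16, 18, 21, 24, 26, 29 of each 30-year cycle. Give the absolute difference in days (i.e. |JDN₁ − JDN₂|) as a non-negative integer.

27475

JDN of the first date = 2299391.
JDN of the second date = 2271916.
|2271916 − 2299391| = 27475.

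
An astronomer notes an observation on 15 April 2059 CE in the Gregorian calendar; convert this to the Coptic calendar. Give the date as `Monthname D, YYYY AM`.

Julian Day Number of the source date = 2473199.
Converting JDN 2473199 to the Coptic calendar gives 7 Parmouti 1775 AM.

Parmouti 7, 1775 AM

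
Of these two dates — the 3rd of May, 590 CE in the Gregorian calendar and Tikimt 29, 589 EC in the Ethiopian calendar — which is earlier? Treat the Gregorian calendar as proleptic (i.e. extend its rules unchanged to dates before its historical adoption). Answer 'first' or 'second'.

first

First date → JDN 1936676; second date → JDN 1939046.
JDN 1936676 < JDN 1939046, so the first date is earlier.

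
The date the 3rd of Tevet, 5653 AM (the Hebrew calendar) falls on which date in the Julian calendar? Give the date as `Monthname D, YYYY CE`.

December 10, 1892 CE

Julian Day Number of the source date = 2412455.
Converting JDN 2412455 to the Julian calendar gives 10 December 1892 CE.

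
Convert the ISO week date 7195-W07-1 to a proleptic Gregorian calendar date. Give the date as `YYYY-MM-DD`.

ISO week 1 of 7195 is the week containing the first Thursday of 7195.
Week 7, day 1 (Monday) lands on 7195-02-13.

7195-02-13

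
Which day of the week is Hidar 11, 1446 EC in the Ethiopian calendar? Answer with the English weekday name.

This is JDN 2252077 (16 November 1453 Gregorian).
Since JDN mod 7 = 2 (0 = Monday), the day is Wednesday.

Wednesday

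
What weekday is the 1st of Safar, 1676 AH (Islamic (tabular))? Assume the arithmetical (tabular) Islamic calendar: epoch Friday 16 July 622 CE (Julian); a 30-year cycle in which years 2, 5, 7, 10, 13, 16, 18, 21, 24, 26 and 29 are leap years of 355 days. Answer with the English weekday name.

Saturday

In the Gregorian calendar this is 2 October 2247 (JDN 2542034).
JDN 2542034 mod 7 = 5, and JDN 0 was a Monday, so this is a Saturday.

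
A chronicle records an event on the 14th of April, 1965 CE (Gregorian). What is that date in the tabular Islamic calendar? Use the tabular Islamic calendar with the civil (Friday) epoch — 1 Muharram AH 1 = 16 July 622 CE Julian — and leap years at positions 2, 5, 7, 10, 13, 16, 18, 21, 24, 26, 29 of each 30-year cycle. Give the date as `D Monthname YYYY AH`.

Both dates share Julian Day Number 2438865; in the tabular Islamic calendar that is 12 Dhu al-Hijjah 1384 AH.

12 Dhu al-Hijjah 1384 AH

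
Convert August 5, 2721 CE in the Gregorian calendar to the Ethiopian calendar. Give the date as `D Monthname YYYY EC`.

23 Hamle 2713 EC

Julian Day Number of the source date = 2715101.
Converting JDN 2715101 to the Ethiopian calendar gives 23 Hamle 2713 EC.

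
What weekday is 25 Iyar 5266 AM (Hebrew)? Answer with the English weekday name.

Equivalently 29 May 1506 Gregorian, JDN 2271263.
2271263 ≡ 1 (mod 7); counting from Monday = 0 gives Tuesday.

Tuesday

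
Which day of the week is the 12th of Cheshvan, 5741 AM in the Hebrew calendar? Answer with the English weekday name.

Wednesday

In the Gregorian calendar this is 22 October 1980 (JDN 2444535).
Since JDN mod 7 = 2 (0 = Monday), the day is Wednesday.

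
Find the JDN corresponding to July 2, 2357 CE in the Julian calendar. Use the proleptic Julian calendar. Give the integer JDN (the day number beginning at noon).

In the Gregorian calendar the same day is 18 July 2357.
JDN 2400001 is 17 November 1858 CE (Gregorian), MJD 0; the target day is +182134 days from there, so JDN = 2582135.

2582135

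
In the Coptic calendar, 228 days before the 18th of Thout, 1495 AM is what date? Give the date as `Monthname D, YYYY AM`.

Counting 228 days back from JDN 2370730 reaches JDN 2370502, which is Meshir 5, 1494 AM.

Meshir 5, 1494 AM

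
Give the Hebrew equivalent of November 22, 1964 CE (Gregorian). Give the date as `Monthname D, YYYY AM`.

Kislev 17, 5725 AM

Both dates share Julian Day Number 2438722; in the Hebrew calendar that is 17 Kislev 5725 AM.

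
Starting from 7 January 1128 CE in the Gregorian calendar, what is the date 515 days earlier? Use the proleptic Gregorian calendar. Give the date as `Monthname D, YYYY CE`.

The starting date is JDN 2133059; 2133059 − 515 = 2132544.
JDN 2132544 corresponds to August 10, 1126 CE.

August 10, 1126 CE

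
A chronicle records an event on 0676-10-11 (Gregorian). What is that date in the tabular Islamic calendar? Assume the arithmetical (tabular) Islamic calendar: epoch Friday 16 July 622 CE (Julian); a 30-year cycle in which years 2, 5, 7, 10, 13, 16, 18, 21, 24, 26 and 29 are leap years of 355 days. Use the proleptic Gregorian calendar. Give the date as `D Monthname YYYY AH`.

Julian Day Number of the source date = 1968248.
Converting JDN 1968248 to the tabular Islamic calendar gives 24 Dhu al-Qa'dah 56 AH.

24 Dhu al-Qa'dah 56 AH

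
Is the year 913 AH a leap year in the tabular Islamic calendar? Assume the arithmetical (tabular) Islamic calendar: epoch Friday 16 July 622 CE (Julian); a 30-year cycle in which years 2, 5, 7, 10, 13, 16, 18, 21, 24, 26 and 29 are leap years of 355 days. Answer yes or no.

yes

Year 913 AH is year 13 of its 30-year cycle; leap positions are 2, 5, 7, 10, 13, 16, 18, 21, 24, 26, 29, so it is a leap year (355 days).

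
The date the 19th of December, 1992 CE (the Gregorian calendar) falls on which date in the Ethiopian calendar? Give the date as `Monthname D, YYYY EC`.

Tahsas 10, 1985 EC

Both dates share Julian Day Number 2448976; in the Ethiopian calendar that is 10 Tahsas 1985 EC.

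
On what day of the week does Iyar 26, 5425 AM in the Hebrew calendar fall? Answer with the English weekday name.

This is JDN 2329320 (11 May 1665 Gregorian).
2329320 ≡ 0 (mod 7); counting from Monday = 0 gives Monday.

Monday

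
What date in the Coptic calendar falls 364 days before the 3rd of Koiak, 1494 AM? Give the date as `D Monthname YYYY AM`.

4 Koiak 1493 AM

The starting date is JDN 2370440; 2370440 − 364 = 2370076.
JDN 2370076 corresponds to 4 Koiak 1493 AM.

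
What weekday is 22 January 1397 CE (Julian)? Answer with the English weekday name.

Monday

Equivalently 30 January 1397 Gregorian, JDN 2231334.
2231334 ≡ 0 (mod 7); counting from Monday = 0 gives Monday.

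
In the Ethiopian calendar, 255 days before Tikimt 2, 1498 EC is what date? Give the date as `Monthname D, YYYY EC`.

Tir 22, 1497 EC

Counting 255 days back from JDN 2271031 reaches JDN 2270776, which is Tir 22, 1497 EC.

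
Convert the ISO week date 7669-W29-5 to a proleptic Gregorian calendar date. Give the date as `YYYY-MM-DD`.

ISO week 1 of 7669 is the week containing the first Thursday of 7669.
Week 29, day 5 (Friday) lands on 7669-07-19.

7669-07-19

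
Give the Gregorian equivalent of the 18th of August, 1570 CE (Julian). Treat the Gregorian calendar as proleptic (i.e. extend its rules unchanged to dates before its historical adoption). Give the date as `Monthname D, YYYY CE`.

At this point the Julian calendar is 10 days behind the Gregorian.
18 August 1570 Julian + 10 days → 28 August 1570 Gregorian.

August 28, 1570 CE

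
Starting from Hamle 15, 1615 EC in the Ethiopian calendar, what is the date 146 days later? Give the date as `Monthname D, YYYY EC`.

Tahsas 5, 1616 EC

The starting date is JDN 2314048; 2314048 + 146 = 2314194.
JDN 2314194 corresponds to Tahsas 5, 1616 EC.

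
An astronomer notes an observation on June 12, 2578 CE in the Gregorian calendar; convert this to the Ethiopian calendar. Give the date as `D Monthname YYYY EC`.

Both dates share Julian Day Number 2662818; in the Ethiopian calendar that is 1 Sene 2570 EC.

1 Sene 2570 EC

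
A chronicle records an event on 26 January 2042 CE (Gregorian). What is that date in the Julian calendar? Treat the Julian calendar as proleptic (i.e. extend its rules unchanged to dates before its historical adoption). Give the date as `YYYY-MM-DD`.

The Julian–Gregorian offset here is 13 days (Julian trailing).
26 January 2042 Gregorian − 13 days → 13 January 2042 Julian.

2042-01-13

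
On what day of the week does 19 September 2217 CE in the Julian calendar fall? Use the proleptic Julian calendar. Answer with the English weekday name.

This is JDN 2531079 (4 October 2217 Gregorian).
Since JDN mod 7 = 5 (0 = Monday), the day is Saturday.

Saturday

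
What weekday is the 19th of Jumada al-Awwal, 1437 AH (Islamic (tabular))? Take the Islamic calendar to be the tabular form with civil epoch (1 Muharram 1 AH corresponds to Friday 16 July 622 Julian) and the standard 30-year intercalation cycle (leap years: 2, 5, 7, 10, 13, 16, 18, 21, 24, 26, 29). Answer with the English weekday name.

Sunday

This is JDN 2457447 (28 February 2016 Gregorian).
Since JDN mod 7 = 6 (0 = Monday), the day is Sunday.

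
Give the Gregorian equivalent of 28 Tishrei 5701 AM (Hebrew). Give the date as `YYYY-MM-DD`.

Both dates share Julian Day Number 2429933; in the Gregorian calendar that is 30 October 1940 CE.

1940-10-30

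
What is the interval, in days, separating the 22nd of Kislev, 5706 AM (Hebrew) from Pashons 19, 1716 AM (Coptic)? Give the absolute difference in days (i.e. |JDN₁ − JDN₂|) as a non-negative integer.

JDN of the first date = 2431787.
JDN of the second date = 2451692.
|2451692 − 2431787| = 19905.

19905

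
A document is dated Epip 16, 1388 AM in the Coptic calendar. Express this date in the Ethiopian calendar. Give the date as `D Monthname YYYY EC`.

16 Hamle 1664 EC

The source date corresponds to 20 July 1672 in the Gregorian calendar (JDN 2331947).
That day falls on 16 Hamle 1664 EC in the Ethiopian calendar.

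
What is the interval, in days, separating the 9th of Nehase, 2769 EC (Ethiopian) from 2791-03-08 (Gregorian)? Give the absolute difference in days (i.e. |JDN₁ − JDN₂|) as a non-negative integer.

4947

First date → JDN 2735571; second date → JDN 2740518.
The interval is |2735571 − 2740518| = 4947 days.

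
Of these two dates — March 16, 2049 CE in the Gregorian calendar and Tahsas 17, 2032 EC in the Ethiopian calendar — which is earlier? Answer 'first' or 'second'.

second

First date → JDN 2469517; second date → JDN 2466150.
JDN 2466150 < JDN 2469517, so the second date is earlier.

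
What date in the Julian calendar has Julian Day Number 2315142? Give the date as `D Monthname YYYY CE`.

JDN 2315142 is 17 July 1626 in the Gregorian calendar.
In the Julian calendar that day is 7 July 1626 CE.

7 July 1626 CE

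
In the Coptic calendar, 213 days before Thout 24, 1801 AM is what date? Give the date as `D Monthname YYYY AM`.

26 Meshir 1800 AM

Counting 213 days back from JDN 2482503 reaches JDN 2482290, which is 26 Meshir 1800 AM.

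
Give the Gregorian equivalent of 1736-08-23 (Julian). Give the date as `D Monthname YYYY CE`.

At this point the Julian calendar is 11 days behind the Gregorian.
23 August 1736 Julian + 11 days → 3 September 1736 Gregorian.

3 September 1736 CE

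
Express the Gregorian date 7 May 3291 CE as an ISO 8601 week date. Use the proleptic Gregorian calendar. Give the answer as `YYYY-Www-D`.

The weekday is Monday (ISO weekday 1).
That Monday belongs to ISO week 19 of ISO year 3291.

3291-W19-1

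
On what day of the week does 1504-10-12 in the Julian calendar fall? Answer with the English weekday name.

Equivalently 22 October 1504 Gregorian, JDN 2270679.
Since JDN mod 7 = 5 (0 = Monday), the day is Saturday.

Saturday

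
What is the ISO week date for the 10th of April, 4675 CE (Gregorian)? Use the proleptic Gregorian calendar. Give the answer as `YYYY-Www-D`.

4675-W14-6

The weekday is Saturday (ISO weekday 6).
That Saturday belongs to ISO week 14 of ISO year 4675.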